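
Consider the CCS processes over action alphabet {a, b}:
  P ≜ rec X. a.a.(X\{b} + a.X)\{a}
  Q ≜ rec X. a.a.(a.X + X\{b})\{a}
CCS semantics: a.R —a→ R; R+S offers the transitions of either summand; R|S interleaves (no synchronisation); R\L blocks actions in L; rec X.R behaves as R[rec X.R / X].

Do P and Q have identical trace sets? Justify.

LTS(P): 3 reachable states
  m0 = rec X. a.a.(X\{b} + a.X)\{a} has moves -a-> m1
  m1 = a.((rec X. a.a.(X\{b} + a.X)\{a})\{b} + a.(rec X. a.a.(X\{b} + a.X)\{a}))\{a} has moves -a-> m2
  m2 = ((rec X. a.a.(X\{b} + a.X)\{a})\{b} + a.(rec X. a.a.(X\{b} + a.X)\{a}))\{a} has moves ∅
LTS(Q): 3 reachable states
  n0 = rec X. a.a.(a.X + X\{b})\{a} has moves -a-> n1
  n1 = a.(a.(rec X. a.a.(a.X + X\{b})\{a}) + (rec X. a.a.(a.X + X\{b})\{a})\{b})\{a} has moves -a-> n2
  n2 = (a.(rec X. a.a.(a.X + X\{b})\{a}) + (rec X. a.a.(a.X + X\{b})\{a})\{b})\{a} has moves ∅
Partition-refinement fixed point:
  B0 = {m0, n0}
  B1 = {m1, n1}
  B2 = {m2, n2}
m0 ∈ B0, n0 ∈ B0 → same block
Bisimilar ⇒ trace-equivalent.

traces(P) = traces(Q)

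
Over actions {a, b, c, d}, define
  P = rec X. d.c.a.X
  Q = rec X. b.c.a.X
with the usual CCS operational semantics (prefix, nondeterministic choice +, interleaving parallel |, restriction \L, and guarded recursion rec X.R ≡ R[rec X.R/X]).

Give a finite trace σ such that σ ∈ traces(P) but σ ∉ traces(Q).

LTS(P): 3 reachable states
  u0 = rec X. d.c.a.X → —d→ u1
  u1 = c.a.(rec X. d.c.a.X) → —c→ u2
  u2 = a.(rec X. d.c.a.X) → —a→ u0
LTS(Q): 3 reachable states
  v0 = rec X. b.c.a.X → —b→ v1
  v1 = c.a.(rec X. b.c.a.X) → —c→ v2
  v2 = a.(rec X. b.c.a.X) → —a→ v0
Run σ = ⟨d⟩ on P: start {u0}
  [1] d ⇒ {u1}
  — P admits the full trace.
Run σ = ⟨d⟩ on Q: start {v0}
  [1] d ⇒ no successor for Q

d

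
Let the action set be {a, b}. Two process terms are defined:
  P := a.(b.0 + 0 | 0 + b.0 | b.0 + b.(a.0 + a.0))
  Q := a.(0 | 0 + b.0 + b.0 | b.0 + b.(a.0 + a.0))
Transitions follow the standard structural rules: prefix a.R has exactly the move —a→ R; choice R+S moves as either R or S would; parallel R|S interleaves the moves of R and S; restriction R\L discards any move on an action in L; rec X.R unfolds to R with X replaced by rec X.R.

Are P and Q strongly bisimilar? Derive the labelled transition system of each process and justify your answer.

Reachable graph of P (7 states):
  m0 = a.(b.0 + 0 | 0 + b.0 | b.0 + b.(a.0 + a.0)) | —a→ m1
  m1 = b.0 + 0 | 0 + b.0 | b.0 + b.(a.0 + a.0) | —b→ m2, —b→ m3, —b→ m4, —b→ m5
  m2 = 0 | ∅
  m3 = 0 | b.0 | —b→ m6
  m4 = a.0 + a.0 | —a→ m2
  m5 = b.0 | 0 | —b→ m6
  m6 = 0 | 0 | ∅
Reachable graph of Q (7 states):
  n0 = a.(0 | 0 + b.0 + b.0 | b.0 + b.(a.0 + a.0)) | —a→ n1
  n1 = 0 | 0 + b.0 + b.0 | b.0 + b.(a.0 + a.0) | —b→ n2, —b→ n3, —b→ n4, —b→ n5
  n2 = 0 | ∅
  n3 = 0 | b.0 | —b→ n6
  n4 = a.0 + a.0 | —a→ n2
  n5 = b.0 | 0 | —b→ n6
  n6 = 0 | 0 | ∅
Bisimilarity quotient blocks:
  B0 = {m0, n0}
  B1 = {m1, n1}
  B2 = {m3, m5, n3, n5}
  B3 = {m2, m6, n2, n6}
  B4 = {m4, n4}
m0 ∈ B0, n0 ∈ B0 → same block

P ~ Q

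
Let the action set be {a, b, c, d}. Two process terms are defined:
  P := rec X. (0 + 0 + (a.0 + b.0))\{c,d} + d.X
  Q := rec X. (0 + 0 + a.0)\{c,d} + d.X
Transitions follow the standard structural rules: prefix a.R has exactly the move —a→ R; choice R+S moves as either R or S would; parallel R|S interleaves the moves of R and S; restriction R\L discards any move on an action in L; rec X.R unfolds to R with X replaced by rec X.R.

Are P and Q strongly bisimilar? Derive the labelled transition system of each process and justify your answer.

NO

Reachable graph of P (2 states):
  p0 = rec X. (0 + 0 + (a.0 + b.0))\{c,d} + d.X :: --a--▸ p1, --b--▸ p1, --d--▸ p0
  p1 = 0\{c,d} :: (no moves)
Reachable graph of Q (2 states):
  q0 = rec X. (0 + 0 + a.0)\{c,d} + d.X :: --a--▸ q1, --d--▸ q0
  q1 = 0\{c,d} :: (no moves)
Coarsest stable partition (strong bisimilarity classes):
  B0 = {p0}
  B1 = {p1, q1}
  B2 = {q0}
p0 ∈ B0, q0 ∈ B2 → different blocks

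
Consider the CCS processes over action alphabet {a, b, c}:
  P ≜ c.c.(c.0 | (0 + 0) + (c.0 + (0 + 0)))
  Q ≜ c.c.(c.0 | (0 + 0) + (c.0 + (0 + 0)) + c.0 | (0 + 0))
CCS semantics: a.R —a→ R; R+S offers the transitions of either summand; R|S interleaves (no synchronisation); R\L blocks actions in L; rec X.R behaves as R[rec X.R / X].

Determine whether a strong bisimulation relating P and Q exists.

Reachable graph of P (5 states):
  s0 = c.c.(c.0 | (0 + 0) + (c.0 + (0 + 0))) has moves --c--▸ s1
  s1 = c.(c.0 | (0 + 0) + (c.0 + (0 + 0))) has moves --c--▸ s2
  s2 = c.0 | (0 + 0) + (c.0 + (0 + 0)) has moves --c--▸ s3, --c--▸ s4
  s3 = 0 has moves stopped
  s4 = 0 | (0 + 0) has moves stopped
Reachable graph of Q (5 states):
  t0 = c.c.(c.0 | (0 + 0) + (c.0 + (0 + 0)) + c.0 | (0 + 0)) has moves --c--▸ t1
  t1 = c.(c.0 | (0 + 0) + (c.0 + (0 + 0)) + c.0 | (0 + 0)) has moves --c--▸ t2
  t2 = c.0 | (0 + 0) + (c.0 + (0 + 0)) + c.0 | (0 + 0) has moves --c--▸ t3, --c--▸ t4
  t3 = 0 has moves stopped
  t4 = 0 | (0 + 0) has moves stopped
Partition-refinement fixed point:
  B0 = {s0, t0}
  B1 = {s1, t1}
  B2 = {s2, t2}
  B3 = {s3, s4, t3, t4}
s0 ∈ B0, t0 ∈ B0 → same block

YES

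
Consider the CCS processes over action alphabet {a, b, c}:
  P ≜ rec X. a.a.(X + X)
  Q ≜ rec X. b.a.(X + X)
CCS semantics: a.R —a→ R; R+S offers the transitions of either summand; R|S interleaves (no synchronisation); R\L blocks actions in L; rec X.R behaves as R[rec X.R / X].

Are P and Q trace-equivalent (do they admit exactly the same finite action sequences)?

P's transition system — 3 states:
  m0 = rec X. a.a.(X + X) | —a→ m1
  m1 = a.((rec X. a.a.(X + X)) + (rec X. a.a.(X + X))) | —a→ m2
  m2 = (rec X. a.a.(X + X)) + (rec X. a.a.(X + X)) | —a→ m1
Q's transition system — 3 states:
  n0 = rec X. b.a.(X + X) | —b→ n1
  n1 = a.((rec X. b.a.(X + X)) + (rec X. b.a.(X + X))) | —a→ n2
  n2 = (rec X. b.a.(X + X)) + (rec X. b.a.(X + X)) | —b→ n1
Trace ⟨a⟩ through P, begin at {m0}:
  step 1 (a): {m1}
  P completes σ.
Trace ⟨a⟩ through Q, begin at {n0}:
  step 1 (a): ∅  — Q cannot continue

traces(P) ≠ traces(Q) — witness ⟨a⟩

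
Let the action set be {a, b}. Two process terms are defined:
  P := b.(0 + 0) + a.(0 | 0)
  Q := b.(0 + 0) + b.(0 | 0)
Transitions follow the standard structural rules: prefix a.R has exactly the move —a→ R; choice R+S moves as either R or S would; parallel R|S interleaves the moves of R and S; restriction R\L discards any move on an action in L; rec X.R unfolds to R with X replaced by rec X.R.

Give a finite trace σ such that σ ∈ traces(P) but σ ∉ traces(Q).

P's transition system — 3 states:
  m0 = b.(0 + 0) + a.(0 | 0) has moves —a→ m1, —b→ m2
  m1 = 0 | 0 has moves (no moves)
  m2 = 0 + 0 has moves (no moves)
Q's transition system — 3 states:
  n0 = b.(0 + 0) + b.(0 | 0) has moves —b→ n1, —b→ n2
  n1 = 0 + 0 has moves (no moves)
  n2 = 0 | 0 has moves (no moves)
Run σ = ⟨a⟩ on P: start {m0}
  [1] a ⇒ {m1}
  ✓ P
Run σ = ⟨a⟩ on Q: start {n0}
  [1] a ⇒ no successor for Q

a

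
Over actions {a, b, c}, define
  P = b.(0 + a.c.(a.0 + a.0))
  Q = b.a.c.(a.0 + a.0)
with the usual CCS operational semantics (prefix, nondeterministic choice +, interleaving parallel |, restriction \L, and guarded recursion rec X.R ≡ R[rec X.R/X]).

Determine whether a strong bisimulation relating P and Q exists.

LTS(P): 5 reachable states
  u0 = b.(0 + a.c.(a.0 + a.0)) ⊢ -b-> u1
  u1 = 0 + a.c.(a.0 + a.0) ⊢ -a-> u2
  u2 = c.(a.0 + a.0) ⊢ -c-> u3
  u3 = a.0 + a.0 ⊢ -a-> u4
  u4 = 0 ⊢ (no moves)
LTS(Q): 5 reachable states
  v0 = b.a.c.(a.0 + a.0) ⊢ -b-> v1
  v1 = a.c.(a.0 + a.0) ⊢ -a-> v2
  v2 = c.(a.0 + a.0) ⊢ -c-> v3
  v3 = a.0 + a.0 ⊢ -a-> v4
  v4 = 0 ⊢ (no moves)
Coarsest stable partition (strong bisimilarity classes):
  B0 = {u0, v0}
  B1 = {u1, v1}
  B2 = {u2, v2}
  B3 = {u3, v3}
  B4 = {u4, v4}
u0 ∈ B0, v0 ∈ B0 → same block

YES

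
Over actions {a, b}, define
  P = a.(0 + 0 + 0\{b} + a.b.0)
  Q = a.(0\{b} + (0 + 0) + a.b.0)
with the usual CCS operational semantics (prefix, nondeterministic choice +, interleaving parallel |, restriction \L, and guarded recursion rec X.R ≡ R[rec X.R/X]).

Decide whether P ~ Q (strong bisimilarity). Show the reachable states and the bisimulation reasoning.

bisimilar

P's transition system — 4 states:
  u0 = a.(0 + 0 + 0\{b} + a.b.0) → -a-> u1
  u1 = 0 + 0 + 0\{b} + a.b.0 → -a-> u2
  u2 = b.0 → -b-> u3
  u3 = 0 → ∅
Q's transition system — 4 states:
  v0 = a.(0\{b} + (0 + 0) + a.b.0) → -a-> v1
  v1 = 0\{b} + (0 + 0) + a.b.0 → -a-> v2
  v2 = b.0 → -b-> v3
  v3 = 0 → ∅
Bisimilarity quotient blocks:
  B0 = {u0, v0}
  B1 = {u1, v1}
  B2 = {u2, v2}
  B3 = {u3, v3}
u0 ∈ B0, v0 ∈ B0 → same block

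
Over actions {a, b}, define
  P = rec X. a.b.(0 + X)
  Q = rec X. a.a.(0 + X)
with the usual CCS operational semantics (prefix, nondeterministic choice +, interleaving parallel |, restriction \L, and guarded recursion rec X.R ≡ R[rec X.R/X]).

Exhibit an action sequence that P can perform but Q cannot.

LTS(P): 3 reachable states
  m0 = rec X. a.b.(0 + X) | —a→ m1
  m1 = b.(0 + (rec X. a.b.(0 + X))) | —b→ m2
  m2 = 0 + (rec X. a.b.(0 + X)) | —a→ m1
LTS(Q): 3 reachable states
  n0 = rec X. a.a.(0 + X) | —a→ n1
  n1 = a.(0 + (rec X. a.a.(0 + X))) | —a→ n2
  n2 = 0 + (rec X. a.a.(0 + X)) | —a→ n1
Executing ab from P (initial set {m0}):
  [1] a ⇒ {m1}
  [2] b ⇒ {m2}
  P completes σ.
Executing ab from Q (initial set {n0}):
  [1] a ⇒ {n1}
  [2] b ⇒ ∅ (Q stuck)

ab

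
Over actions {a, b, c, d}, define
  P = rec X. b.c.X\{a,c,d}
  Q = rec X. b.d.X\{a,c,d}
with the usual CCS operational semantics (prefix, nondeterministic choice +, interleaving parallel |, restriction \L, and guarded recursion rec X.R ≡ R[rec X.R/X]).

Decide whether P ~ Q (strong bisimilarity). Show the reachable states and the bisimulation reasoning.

LTS(P): 4 reachable states
  m0 = rec X. b.c.X\{a,c,d} :: =b=> m1
  m1 = c.(rec X. b.c.X\{a,c,d})\{a,c,d} :: =c=> m2
  m2 = (rec X. b.c.X\{a,c,d})\{a,c,d} :: =b=> m3
  m3 = (c.(rec X. b.c.X\{a,c,d})\{a,c,d})\{a,c,d} :: stopped
LTS(Q): 4 reachable states
  n0 = rec X. b.d.X\{a,c,d} :: =b=> n1
  n1 = d.(rec X. b.d.X\{a,c,d})\{a,c,d} :: =d=> n2
  n2 = (rec X. b.d.X\{a,c,d})\{a,c,d} :: =b=> n3
  n3 = (d.(rec X. b.d.X\{a,c,d})\{a,c,d})\{a,c,d} :: stopped
Coarsest stable partition (strong bisimilarity classes):
  B0 = {m0}
  B1 = {m1}
  B2 = {m2, n2}
  B3 = {m3, n3}
  B4 = {n0}
  B5 = {n1}
m0 ∈ B0, n0 ∈ B4 → different blocks

not bisimilar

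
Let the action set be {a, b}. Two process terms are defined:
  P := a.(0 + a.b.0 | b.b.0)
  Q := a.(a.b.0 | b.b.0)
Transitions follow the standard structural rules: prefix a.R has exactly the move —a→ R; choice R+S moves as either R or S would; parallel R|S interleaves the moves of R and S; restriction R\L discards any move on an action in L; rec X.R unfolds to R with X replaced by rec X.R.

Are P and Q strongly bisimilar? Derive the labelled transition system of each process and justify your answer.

P's transition system — 10 states:
  m0 = a.(0 + a.b.0 | b.b.0) has moves =a=> m1
  m1 = 0 + a.b.0 | b.b.0 has moves =a=> m2, =b=> m3
  m2 = b.0 | b.b.0 has moves =b=> m4, =b=> m5
  m3 = a.b.0 | b.0 has moves =a=> m5, =b=> m6
  m4 = 0 | b.b.0 has moves =b=> m7
  m5 = b.0 | b.0 has moves =b=> m7, =b=> m8
  m6 = a.b.0 | 0 has moves =a=> m8
  m7 = 0 | b.0 has moves =b=> m9
  m8 = b.0 | 0 has moves =b=> m9
  m9 = 0 | 0 has moves ·
Q's transition system — 10 states:
  n0 = a.(a.b.0 | b.b.0) has moves =a=> n1
  n1 = a.b.0 | b.b.0 has moves =a=> n2, =b=> n3
  n2 = b.0 | b.b.0 has moves =b=> n4, =b=> n5
  n3 = a.b.0 | b.0 has moves =a=> n5, =b=> n6
  n4 = 0 | b.b.0 has moves =b=> n7
  n5 = b.0 | b.0 has moves =b=> n7, =b=> n8
  n6 = a.b.0 | 0 has moves =a=> n8
  n7 = 0 | b.0 has moves =b=> n9
  n8 = b.0 | 0 has moves =b=> n9
  n9 = 0 | 0 has moves ·
Bisimilarity quotient blocks:
  B0 = {m0, n0}
  B1 = {m1, n1}
  B2 = {m3, n3}
  B3 = {m4, m5, n4, n5}
  B4 = {m7, m8, n7, n8}
  B5 = {m9, n9}
  B6 = {m6, n6}
  B7 = {m2, n2}
m0 ∈ B0, n0 ∈ B0 → same block

bisimilar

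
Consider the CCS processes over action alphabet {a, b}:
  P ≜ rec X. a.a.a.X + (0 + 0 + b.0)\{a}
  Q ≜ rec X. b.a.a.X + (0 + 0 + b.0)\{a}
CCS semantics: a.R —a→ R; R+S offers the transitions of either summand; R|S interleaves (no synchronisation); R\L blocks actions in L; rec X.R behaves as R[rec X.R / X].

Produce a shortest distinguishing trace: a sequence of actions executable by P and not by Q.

Reachable graph of P (4 states):
  p0 = rec X. a.a.a.X + (0 + 0 + b.0)\{a} :: =a=> p1, =b=> p2
  p1 = a.a.(rec X. a.a.a.X + (0 + 0 + b.0)\{a}) :: =a=> p3
  p2 = 0\{a} :: deadlocked
  p3 = a.(rec X. a.a.a.X + (0 + 0 + b.0)\{a}) :: =a=> p0
Reachable graph of Q (4 states):
  q0 = rec X. b.a.a.X + (0 + 0 + b.0)\{a} :: =b=> q1, =b=> q2
  q1 = 0\{a} :: deadlocked
  q2 = a.a.(rec X. b.a.a.X + (0 + 0 + b.0)\{a}) :: =a=> q3
  q3 = a.(rec X. b.a.a.X + (0 + 0 + b.0)\{a}) :: =a=> q0
Executing a from P (initial set {p0}):
  [1] a ⇒ {p1}
  — P admits the full trace.
Executing a from Q (initial set {q0}):
  [1] a ⇒ no successor for Q

a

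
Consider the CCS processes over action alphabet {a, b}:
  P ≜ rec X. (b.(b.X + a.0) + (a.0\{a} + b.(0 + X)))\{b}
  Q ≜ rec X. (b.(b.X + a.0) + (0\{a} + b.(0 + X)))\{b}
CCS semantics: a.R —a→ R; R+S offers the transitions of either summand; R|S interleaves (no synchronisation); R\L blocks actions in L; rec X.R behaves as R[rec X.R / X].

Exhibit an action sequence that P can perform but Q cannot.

P's transition system — 2 states:
  u0 = rec X. (b.(b.X + a.0) + (a.0\{a} + b.(0 + X)))\{b} :: -a-> u1
  u1 = 0\{a}\{b} :: ·
Q's transition system — 1 states:
  v0 = rec X. (b.(b.X + a.0) + (0\{a} + b.(0 + X)))\{b} :: ·
Executing a from P (initial set {u0}):
  [1] a ⇒ {u1}
  ✓ P
Executing a from Q (initial set {v0}):
  [1] a ⇒ ∅ (Q stuck)

a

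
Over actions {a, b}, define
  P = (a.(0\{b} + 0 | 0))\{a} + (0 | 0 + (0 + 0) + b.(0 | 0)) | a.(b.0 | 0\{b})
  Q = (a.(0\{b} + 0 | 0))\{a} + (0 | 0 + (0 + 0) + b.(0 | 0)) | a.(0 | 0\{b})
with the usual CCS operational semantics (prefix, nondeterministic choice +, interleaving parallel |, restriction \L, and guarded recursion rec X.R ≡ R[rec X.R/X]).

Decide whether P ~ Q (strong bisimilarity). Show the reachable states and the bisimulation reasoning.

P's transition system — 6 states:
  s0 = (a.(0\{b} + 0 | 0))\{a} + (0 | 0 + (0 + 0) + b.(0 | 0)) | a.(b.0 | 0\{b}) → -a-> s1, -b-> s2
  s1 = (0 | 0 + (0 + 0) + b.(0 | 0)) | (b.0 | 0\{b}) → -b-> s3, -b-> s4
  s2 = 0 | 0 | a.(b.0 | 0\{b}) → -a-> s4
  s3 = (0 | 0 + (0 + 0) + b.(0 | 0)) | (0 | 0\{b}) → -b-> s5
  s4 = 0 | 0 | (b.0 | 0\{b}) → -b-> s5
  s5 = 0 | 0 | (0 | 0\{b}) → (no moves)
Q's transition system — 4 states:
  t0 = (a.(0\{b} + 0 | 0))\{a} + (0 | 0 + (0 + 0) + b.(0 | 0)) | a.(0 | 0\{b}) → -a-> t1, -b-> t2
  t1 = (0 | 0 + (0 + 0) + b.(0 | 0)) | (0 | 0\{b}) → -b-> t3
  t2 = 0 | 0 | a.(0 | 0\{b}) → -a-> t3
  t3 = 0 | 0 | (0 | 0\{b}) → (no moves)
Partition-refinement fixed point:
  B0 = {s0}
  B1 = {s1}
  B2 = {s3, s4, t1}
  B3 = {s5, t3}
  B4 = {s2}
  B5 = {t0}
  B6 = {t2}
s0 ∈ B0, t0 ∈ B5 → different blocks

not bisimilar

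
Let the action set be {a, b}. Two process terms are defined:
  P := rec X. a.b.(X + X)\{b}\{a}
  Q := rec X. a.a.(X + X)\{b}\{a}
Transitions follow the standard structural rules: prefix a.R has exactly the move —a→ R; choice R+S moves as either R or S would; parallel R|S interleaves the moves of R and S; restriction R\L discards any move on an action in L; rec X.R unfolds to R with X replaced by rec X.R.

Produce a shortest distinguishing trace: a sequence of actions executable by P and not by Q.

ab

P's transition system — 3 states:
  u0 = rec X. a.b.(X + X)\{b}\{a} | -a-> u1
  u1 = b.((rec X. a.b.(X + X)\{b}\{a}) + (rec X. a.b.(X + X)\{b}\{a}))\{b}\{a} | -b-> u2
  u2 = ((rec X. a.b.(X + X)\{b}\{a}) + (rec X. a.b.(X + X)\{b}\{a}))\{b}\{a} | ∅
Q's transition system — 3 states:
  v0 = rec X. a.a.(X + X)\{b}\{a} | -a-> v1
  v1 = a.((rec X. a.a.(X + X)\{b}\{a}) + (rec X. a.a.(X + X)\{b}\{a}))\{b}\{a} | -a-> v2
  v2 = ((rec X. a.a.(X + X)\{b}\{a}) + (rec X. a.a.(X + X)\{b}\{a}))\{b}\{a} | ∅
Trace ⟨ab⟩ through P, begin at {u0}:
  after a @ step 1: {u1}
  after b @ step 2: {u2}
  P completes σ.
Trace ⟨ab⟩ through Q, begin at {v0}:
  after a @ step 1: {v1}
  after b @ step 2: no successor for Q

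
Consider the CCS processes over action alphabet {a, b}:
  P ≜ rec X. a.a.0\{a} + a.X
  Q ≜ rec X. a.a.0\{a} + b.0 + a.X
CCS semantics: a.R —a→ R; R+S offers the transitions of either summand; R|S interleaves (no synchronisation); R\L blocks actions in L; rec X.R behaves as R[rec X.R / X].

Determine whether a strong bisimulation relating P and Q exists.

P's transition system — 3 states:
  m0 = rec X. a.a.0\{a} + a.X → --a--▸ m0, --a--▸ m1
  m1 = a.0\{a} → --a--▸ m2
  m2 = 0\{a} → ·
Q's transition system — 4 states:
  n0 = rec X. a.a.0\{a} + b.0 + a.X → --a--▸ n0, --a--▸ n1, --b--▸ n2
  n1 = a.0\{a} → --a--▸ n3
  n2 = 0 → ·
  n3 = 0\{a} → ·
Bisimilarity quotient blocks:
  B0 = {m0}
  B1 = {m1, n1}
  B2 = {m2, n2, n3}
  B3 = {n0}
m0 ∈ B0, n0 ∈ B3 → different blocks

NO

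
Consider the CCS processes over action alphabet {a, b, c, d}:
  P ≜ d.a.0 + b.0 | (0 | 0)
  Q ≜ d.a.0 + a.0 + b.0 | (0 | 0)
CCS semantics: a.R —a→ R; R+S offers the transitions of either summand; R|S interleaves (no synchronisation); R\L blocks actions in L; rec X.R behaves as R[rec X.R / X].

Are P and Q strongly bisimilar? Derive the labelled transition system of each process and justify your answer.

P's transition system — 4 states:
  p0 = d.a.0 + b.0 | (0 | 0) → =b=> p1, =d=> p2
  p1 = 0 | (0 | 0) → ·
  p2 = a.0 → =a=> p3
  p3 = 0 → ·
Q's transition system — 4 states:
  q0 = d.a.0 + a.0 + b.0 | (0 | 0) → =a=> q1, =b=> q2, =d=> q3
  q1 = 0 → ·
  q2 = 0 | (0 | 0) → ·
  q3 = a.0 → =a=> q1
Coarsest stable partition (strong bisimilarity classes):
  B0 = {p0}
  B1 = {p1, p3, q1, q2}
  B2 = {p2, q3}
  B3 = {q0}
p0 ∈ B0, q0 ∈ B3 → different blocks

P ≁ Q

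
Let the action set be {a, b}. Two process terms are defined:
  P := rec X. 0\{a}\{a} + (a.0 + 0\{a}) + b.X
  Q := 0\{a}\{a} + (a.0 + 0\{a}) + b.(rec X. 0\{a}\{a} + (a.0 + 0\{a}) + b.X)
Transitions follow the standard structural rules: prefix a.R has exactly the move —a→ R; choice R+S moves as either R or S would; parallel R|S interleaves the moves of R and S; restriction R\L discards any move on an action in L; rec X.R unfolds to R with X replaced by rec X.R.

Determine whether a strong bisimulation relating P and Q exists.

YES

P's transition system — 2 states:
  p0 = rec X. 0\{a}\{a} + (a.0 + 0\{a}) + b.X :: =a=> p1, =b=> p0
  p1 = 0 :: stopped
Q's transition system — 3 states:
  q0 = 0\{a}\{a} + (a.0 + 0\{a}) + b.(rec X. 0\{a}\{a} + (a.0 + 0\{a}) + b.X) :: =a=> q1, =b=> q2
  q1 = 0 :: stopped
  q2 = rec X. 0\{a}\{a} + (a.0 + 0\{a}) + b.X :: =a=> q1, =b=> q2
Coarsest stable partition (strong bisimilarity classes):
  B0 = {p0, q0, q2}
  B1 = {p1, q1}
p0 ∈ B0, q0 ∈ B0 → same block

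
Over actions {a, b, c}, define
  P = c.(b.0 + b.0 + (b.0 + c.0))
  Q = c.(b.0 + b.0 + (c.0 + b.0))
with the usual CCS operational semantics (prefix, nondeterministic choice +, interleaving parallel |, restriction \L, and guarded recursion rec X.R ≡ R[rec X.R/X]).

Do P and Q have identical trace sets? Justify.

P's transition system — 3 states:
  s0 = c.(b.0 + b.0 + (b.0 + c.0)) → =c=> s1
  s1 = b.0 + b.0 + (b.0 + c.0) → =b=> s2, =c=> s2
  s2 = 0 → stopped
Q's transition system — 3 states:
  t0 = c.(b.0 + b.0 + (c.0 + b.0)) → =c=> t1
  t1 = b.0 + b.0 + (c.0 + b.0) → =b=> t2, =c=> t2
  t2 = 0 → stopped
Bisimilarity quotient blocks:
  B0 = {s0, t0}
  B1 = {s1, t1}
  B2 = {s2, t2}
s0 ∈ B0, t0 ∈ B0 → same block
Bisimilar ⇒ trace-equivalent.

traces(P) = traces(Q)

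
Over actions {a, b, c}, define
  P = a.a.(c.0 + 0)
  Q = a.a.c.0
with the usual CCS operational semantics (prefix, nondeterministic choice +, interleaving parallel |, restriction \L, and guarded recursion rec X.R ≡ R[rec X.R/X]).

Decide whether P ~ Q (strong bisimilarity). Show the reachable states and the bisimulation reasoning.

YES

Reachable graph of P (4 states):
  u0 = a.a.(c.0 + 0) → --a--▸ u1
  u1 = a.(c.0 + 0) → --a--▸ u2
  u2 = c.0 + 0 → --c--▸ u3
  u3 = 0 → (no moves)
Reachable graph of Q (4 states):
  v0 = a.a.c.0 → --a--▸ v1
  v1 = a.c.0 → --a--▸ v2
  v2 = c.0 → --c--▸ v3
  v3 = 0 → (no moves)
Coarsest stable partition (strong bisimilarity classes):
  B0 = {u0, v0}
  B1 = {u1, v1}
  B2 = {u2, v2}
  B3 = {u3, v3}
u0 ∈ B0, v0 ∈ B0 → same block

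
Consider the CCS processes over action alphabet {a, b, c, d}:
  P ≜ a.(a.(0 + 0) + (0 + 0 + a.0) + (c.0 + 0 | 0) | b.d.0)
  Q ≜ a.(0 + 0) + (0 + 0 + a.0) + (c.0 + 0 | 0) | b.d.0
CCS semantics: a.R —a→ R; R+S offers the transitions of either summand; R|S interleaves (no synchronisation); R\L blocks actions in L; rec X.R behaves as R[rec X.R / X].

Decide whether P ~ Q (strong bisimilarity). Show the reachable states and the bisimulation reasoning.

Reachable graph of P (9 states):
  m0 = a.(a.(0 + 0) + (0 + 0 + a.0) + (c.0 + 0 | 0) | b.d.0) has moves -a-> m1
  m1 = a.(0 + 0) + (0 + 0 + a.0) + (c.0 + 0 | 0) | b.d.0 has moves -a-> m2, -a-> m3, -b-> m4, -c-> m5
  m2 = 0 has moves stopped
  m3 = 0 + 0 has moves stopped
  m4 = (c.0 + 0 | 0) | d.0 has moves -c-> m6, -d-> m7
  m5 = 0 | b.d.0 has moves -b-> m6
  m6 = 0 | d.0 has moves -d-> m8
  m7 = (c.0 + 0 | 0) | 0 has moves -c-> m8
  m8 = 0 | 0 has moves stopped
Reachable graph of Q (8 states):
  n0 = a.(0 + 0) + (0 + 0 + a.0) + (c.0 + 0 | 0) | b.d.0 has moves -a-> n1, -a-> n2, -b-> n3, -c-> n4
  n1 = 0 has moves stopped
  n2 = 0 + 0 has moves stopped
  n3 = (c.0 + 0 | 0) | d.0 has moves -c-> n5, -d-> n6
  n4 = 0 | b.d.0 has moves -b-> n5
  n5 = 0 | d.0 has moves -d-> n7
  n6 = (c.0 + 0 | 0) | 0 has moves -c-> n7
  n7 = 0 | 0 has moves stopped
Bisimilarity quotient blocks:
  B0 = {m0}
  B1 = {m1, n0}
  B2 = {m2, m3, m8, n1, n2, n7}
  B3 = {m5, n4}
  B4 = {m6, n5}
  B5 = {m4, n3}
  B6 = {m7, n6}
m0 ∈ B0, n0 ∈ B1 → different blocks

P ≁ Q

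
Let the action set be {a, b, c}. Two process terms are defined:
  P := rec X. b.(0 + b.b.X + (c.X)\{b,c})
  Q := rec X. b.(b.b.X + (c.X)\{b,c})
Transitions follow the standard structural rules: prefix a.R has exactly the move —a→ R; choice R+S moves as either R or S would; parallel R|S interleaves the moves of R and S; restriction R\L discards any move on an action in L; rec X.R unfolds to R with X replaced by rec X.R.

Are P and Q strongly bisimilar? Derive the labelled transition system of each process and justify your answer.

P ~ Q

P's transition system — 3 states:
  u0 = rec X. b.(0 + b.b.X + (c.X)\{b,c}) → ··b··> u1
  u1 = 0 + b.b.(rec X. b.(0 + b.b.X + (c.X)\{b,c})) + (c.(rec X. b.(0 + b.b.X + (c.X)\{b,c})))\{b,c} → ··b··> u2
  u2 = b.(rec X. b.(0 + b.b.X + (c.X)\{b,c})) → ··b··> u0
Q's transition system — 3 states:
  v0 = rec X. b.(b.b.X + (c.X)\{b,c}) → ··b··> v1
  v1 = b.b.(rec X. b.(b.b.X + (c.X)\{b,c})) + (c.(rec X. b.(b.b.X + (c.X)\{b,c})))\{b,c} → ··b··> v2
  v2 = b.(rec X. b.(b.b.X + (c.X)\{b,c})) → ··b··> v0
Partition-refinement fixed point:
  B0 = {u0, u1, u2, v0, v1, v2}
u0 ∈ B0, v0 ∈ B0 → same block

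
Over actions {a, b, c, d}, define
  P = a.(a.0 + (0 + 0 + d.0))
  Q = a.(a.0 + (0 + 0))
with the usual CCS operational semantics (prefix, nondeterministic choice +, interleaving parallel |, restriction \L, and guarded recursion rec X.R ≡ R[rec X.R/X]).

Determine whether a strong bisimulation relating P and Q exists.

Reachable graph of P (3 states):
  m0 = a.(a.0 + (0 + 0 + d.0)) :: -a-> m1
  m1 = a.0 + (0 + 0 + d.0) :: -a-> m2, -d-> m2
  m2 = 0 :: deadlocked
Reachable graph of Q (3 states):
  n0 = a.(a.0 + (0 + 0)) :: -a-> n1
  n1 = a.0 + (0 + 0) :: -a-> n2
  n2 = 0 :: deadlocked
Bisimilarity quotient blocks:
  B0 = {m0}
  B1 = {m1}
  B2 = {m2, n2}
  B3 = {n0}
  B4 = {n1}
m0 ∈ B0, n0 ∈ B3 → different blocks

P ≁ Q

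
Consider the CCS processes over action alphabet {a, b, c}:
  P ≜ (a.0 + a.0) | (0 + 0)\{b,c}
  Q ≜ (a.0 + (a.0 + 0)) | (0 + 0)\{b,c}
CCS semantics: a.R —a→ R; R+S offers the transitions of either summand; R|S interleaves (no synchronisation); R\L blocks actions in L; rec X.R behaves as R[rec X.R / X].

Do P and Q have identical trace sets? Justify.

trace-equivalent

Reachable graph of P (2 states):
  s0 = (a.0 + a.0) | (0 + 0)\{b,c} | ··a··> s1
  s1 = 0 | (0 + 0)\{b,c} | deadlocked
Reachable graph of Q (2 states):
  t0 = (a.0 + (a.0 + 0)) | (0 + 0)\{b,c} | ··a··> t1
  t1 = 0 | (0 + 0)\{b,c} | deadlocked
Bisimilarity quotient blocks:
  B0 = {s0, t0}
  B1 = {s1, t1}
s0 ∈ B0, t0 ∈ B0 → same block
Bisimilar ⇒ trace-equivalent.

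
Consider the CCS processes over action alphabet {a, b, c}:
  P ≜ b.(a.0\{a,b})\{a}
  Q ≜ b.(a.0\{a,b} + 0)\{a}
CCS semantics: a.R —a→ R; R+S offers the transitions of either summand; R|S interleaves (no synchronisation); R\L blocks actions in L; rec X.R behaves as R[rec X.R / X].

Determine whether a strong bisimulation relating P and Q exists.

bisimilar

Reachable graph of P (2 states):
  u0 = b.(a.0\{a,b})\{a} has moves —b→ u1
  u1 = (a.0\{a,b})\{a} has moves stopped
Reachable graph of Q (2 states):
  v0 = b.(a.0\{a,b} + 0)\{a} has moves —b→ v1
  v1 = (a.0\{a,b} + 0)\{a} has moves stopped
Coarsest stable partition (strong bisimilarity classes):
  B0 = {u0, v0}
  B1 = {u1, v1}
u0 ∈ B0, v0 ∈ B0 → same block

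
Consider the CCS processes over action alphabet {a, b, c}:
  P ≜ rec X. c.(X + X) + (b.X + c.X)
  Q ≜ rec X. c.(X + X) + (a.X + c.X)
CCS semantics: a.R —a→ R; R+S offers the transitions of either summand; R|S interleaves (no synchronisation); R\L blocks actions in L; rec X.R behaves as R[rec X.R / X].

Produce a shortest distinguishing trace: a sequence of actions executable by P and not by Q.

b

LTS(P): 2 reachable states
  m0 = rec X. c.(X + X) + (b.X + c.X) :: -b-> m0, -c-> m0, -c-> m1
  m1 = (rec X. c.(X + X) + (b.X + c.X)) + (rec X. c.(X + X) + (b.X + c.X)) :: -b-> m0, -c-> m0, -c-> m1
LTS(Q): 2 reachable states
  n0 = rec X. c.(X + X) + (a.X + c.X) :: -a-> n0, -c-> n0, -c-> n1
  n1 = (rec X. c.(X + X) + (a.X + c.X)) + (rec X. c.(X + X) + (a.X + c.X)) :: -a-> n0, -c-> n0, -c-> n1
Executing b from P (initial set {m0}):
  [1] b ⇒ {m0}
  ✓ P
Executing b from Q (initial set {n0}):
  [1] b ⇒ ∅ (Q stuck)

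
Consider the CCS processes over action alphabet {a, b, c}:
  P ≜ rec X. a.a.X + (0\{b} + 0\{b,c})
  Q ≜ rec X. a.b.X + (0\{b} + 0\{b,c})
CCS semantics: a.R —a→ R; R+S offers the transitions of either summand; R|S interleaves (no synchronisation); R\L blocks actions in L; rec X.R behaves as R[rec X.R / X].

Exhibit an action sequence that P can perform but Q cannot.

aa

Reachable graph of P (2 states):
  s0 = rec X. a.a.X + (0\{b} + 0\{b,c}) has moves -a-> s1
  s1 = a.(rec X. a.a.X + (0\{b} + 0\{b,c})) has moves -a-> s0
Reachable graph of Q (2 states):
  t0 = rec X. a.b.X + (0\{b} + 0\{b,c}) has moves -a-> t1
  t1 = b.(rec X. a.b.X + (0\{b} + 0\{b,c})) has moves -b-> t0
Executing aa from P (initial set {s0}):
  step 1 (a): {s1}
  step 2 (a): {s0}
  ✓ P
Executing aa from Q (initial set {t0}):
  step 1 (a): {t1}
  step 2 (a): ∅  — Q cannot continue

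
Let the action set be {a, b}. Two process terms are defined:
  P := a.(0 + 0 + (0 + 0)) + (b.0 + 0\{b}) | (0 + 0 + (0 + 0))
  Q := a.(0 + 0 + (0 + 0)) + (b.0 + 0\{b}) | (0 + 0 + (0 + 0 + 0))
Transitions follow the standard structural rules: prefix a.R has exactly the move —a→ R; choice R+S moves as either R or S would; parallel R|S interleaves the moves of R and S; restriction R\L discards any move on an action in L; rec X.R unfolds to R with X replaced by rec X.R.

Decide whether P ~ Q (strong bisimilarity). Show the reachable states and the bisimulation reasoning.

P ~ Q

Reachable graph of P (3 states):
  m0 = a.(0 + 0 + (0 + 0)) + (b.0 + 0\{b}) | (0 + 0 + (0 + 0)) has moves =a=> m1, =b=> m2
  m1 = 0 + 0 + (0 + 0) has moves stopped
  m2 = 0 | (0 + 0 + (0 + 0)) has moves stopped
Reachable graph of Q (3 states):
  n0 = a.(0 + 0 + (0 + 0)) + (b.0 + 0\{b}) | (0 + 0 + (0 + 0 + 0)) has moves =a=> n1, =b=> n2
  n1 = 0 + 0 + (0 + 0) has moves stopped
  n2 = 0 | (0 + 0 + (0 + 0 + 0)) has moves stopped
Coarsest stable partition (strong bisimilarity classes):
  B0 = {m0, n0}
  B1 = {m1, m2, n1, n2}
m0 ∈ B0, n0 ∈ B0 → same block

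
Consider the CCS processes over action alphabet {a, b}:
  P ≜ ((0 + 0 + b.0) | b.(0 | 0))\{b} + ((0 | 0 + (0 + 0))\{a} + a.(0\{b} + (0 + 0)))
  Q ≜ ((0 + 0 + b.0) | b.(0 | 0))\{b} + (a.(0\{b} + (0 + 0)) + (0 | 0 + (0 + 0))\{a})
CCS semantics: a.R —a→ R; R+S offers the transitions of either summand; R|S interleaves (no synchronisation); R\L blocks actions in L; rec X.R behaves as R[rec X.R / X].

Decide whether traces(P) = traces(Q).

LTS(P): 2 reachable states
  m0 = ((0 + 0 + b.0) | b.(0 | 0))\{b} + ((0 | 0 + (0 + 0))\{a} + a.(0\{b} + (0 + 0))) | ··a··> m1
  m1 = 0\{b} + (0 + 0) | ·
LTS(Q): 2 reachable states
  n0 = ((0 + 0 + b.0) | b.(0 | 0))\{b} + (a.(0\{b} + (0 + 0)) + (0 | 0 + (0 + 0))\{a}) | ··a··> n1
  n1 = 0\{b} + (0 + 0) | ·
Partition-refinement fixed point:
  B0 = {m0, n0}
  B1 = {m1, n1}
m0 ∈ B0, n0 ∈ B0 → same block
Bisimilar ⇒ trace-equivalent.

trace-equivalent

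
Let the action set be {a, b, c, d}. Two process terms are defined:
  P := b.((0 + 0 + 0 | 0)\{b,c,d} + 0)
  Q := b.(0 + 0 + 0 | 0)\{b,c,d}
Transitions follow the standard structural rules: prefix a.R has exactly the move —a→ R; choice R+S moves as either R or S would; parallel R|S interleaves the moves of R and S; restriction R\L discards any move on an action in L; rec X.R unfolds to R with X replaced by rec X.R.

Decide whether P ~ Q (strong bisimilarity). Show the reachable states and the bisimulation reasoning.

YES

P's transition system — 2 states:
  m0 = b.((0 + 0 + 0 | 0)\{b,c,d} + 0) ⊢ -b-> m1
  m1 = (0 + 0 + 0 | 0)\{b,c,d} + 0 ⊢ ∅
Q's transition system — 2 states:
  n0 = b.(0 + 0 + 0 | 0)\{b,c,d} ⊢ -b-> n1
  n1 = (0 + 0 + 0 | 0)\{b,c,d} ⊢ ∅
Bisimilarity quotient blocks:
  B0 = {m0, n0}
  B1 = {m1, n1}
m0 ∈ B0, n0 ∈ B0 → same block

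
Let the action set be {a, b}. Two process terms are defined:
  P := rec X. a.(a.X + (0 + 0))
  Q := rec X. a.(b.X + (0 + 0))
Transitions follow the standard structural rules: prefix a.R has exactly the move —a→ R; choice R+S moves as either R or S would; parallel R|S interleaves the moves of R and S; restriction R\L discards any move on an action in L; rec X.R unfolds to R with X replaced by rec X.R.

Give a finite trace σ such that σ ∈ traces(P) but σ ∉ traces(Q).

aa

Reachable graph of P (2 states):
  p0 = rec X. a.(a.X + (0 + 0)) :: -a-> p1
  p1 = a.(rec X. a.(a.X + (0 + 0))) + (0 + 0) :: -a-> p0
Reachable graph of Q (2 states):
  q0 = rec X. a.(b.X + (0 + 0)) :: -a-> q1
  q1 = b.(rec X. a.(b.X + (0 + 0))) + (0 + 0) :: -b-> q0
Executing aa from P (initial set {p0}):
  [1] a ⇒ {p1}
  [2] a ⇒ {p0}
  ✓ P
Executing aa from Q (initial set {q0}):
  [1] a ⇒ {q1}
  [2] a ⇒ ∅  — Q cannot continue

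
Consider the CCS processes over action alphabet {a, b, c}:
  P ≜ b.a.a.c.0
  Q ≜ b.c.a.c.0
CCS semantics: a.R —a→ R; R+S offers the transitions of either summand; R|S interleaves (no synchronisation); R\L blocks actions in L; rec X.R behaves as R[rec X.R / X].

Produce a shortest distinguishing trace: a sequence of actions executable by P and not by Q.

ba

LTS(P): 5 reachable states
  p0 = b.a.a.c.0 ⊢ --b--▸ p1
  p1 = a.a.c.0 ⊢ --a--▸ p2
  p2 = a.c.0 ⊢ --a--▸ p3
  p3 = c.0 ⊢ --c--▸ p4
  p4 = 0 ⊢ ·
LTS(Q): 5 reachable states
  q0 = b.c.a.c.0 ⊢ --b--▸ q1
  q1 = c.a.c.0 ⊢ --c--▸ q2
  q2 = a.c.0 ⊢ --a--▸ q3
  q3 = c.0 ⊢ --c--▸ q4
  q4 = 0 ⊢ ·
Run σ = ⟨ba⟩ on P: start {p0}
  after b @ step 1: {p1}
  after a @ step 2: {p2}
  P completes σ.
Run σ = ⟨ba⟩ on Q: start {q0}
  after b @ step 1: {q1}
  after a @ step 2: no successor for Q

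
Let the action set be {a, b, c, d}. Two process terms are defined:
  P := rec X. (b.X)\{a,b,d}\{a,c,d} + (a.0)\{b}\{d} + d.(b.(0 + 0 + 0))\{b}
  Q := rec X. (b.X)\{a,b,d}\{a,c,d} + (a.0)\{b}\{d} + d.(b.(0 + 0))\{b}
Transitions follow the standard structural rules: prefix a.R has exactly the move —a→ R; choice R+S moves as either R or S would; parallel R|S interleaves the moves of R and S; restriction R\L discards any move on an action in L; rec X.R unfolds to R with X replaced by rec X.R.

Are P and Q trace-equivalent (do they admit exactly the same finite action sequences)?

Reachable graph of P (3 states):
  p0 = rec X. (b.X)\{a,b,d}\{a,c,d} + (a.0)\{b}\{d} + d.(b.(0 + 0 + 0))\{b} ⊢ =a=> p1, =d=> p2
  p1 = 0\{b}\{d} ⊢ (no moves)
  p2 = (b.(0 + 0 + 0))\{b} ⊢ (no moves)
Reachable graph of Q (3 states):
  q0 = rec X. (b.X)\{a,b,d}\{a,c,d} + (a.0)\{b}\{d} + d.(b.(0 + 0))\{b} ⊢ =a=> q1, =d=> q2
  q1 = 0\{b}\{d} ⊢ (no moves)
  q2 = (b.(0 + 0))\{b} ⊢ (no moves)
Bisimilarity quotient blocks:
  B0 = {p0, q0}
  B1 = {p1, p2, q1, q2}
p0 ∈ B0, q0 ∈ B0 → same block
Bisimilar ⇒ trace-equivalent.

trace-equivalent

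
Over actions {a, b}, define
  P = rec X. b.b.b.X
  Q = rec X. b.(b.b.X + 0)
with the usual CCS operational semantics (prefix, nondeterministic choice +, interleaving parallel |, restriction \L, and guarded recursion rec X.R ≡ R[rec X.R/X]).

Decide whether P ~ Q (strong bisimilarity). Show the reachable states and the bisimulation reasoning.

P's transition system — 3 states:
  p0 = rec X. b.b.b.X | =b=> p1
  p1 = b.b.(rec X. b.b.b.X) | =b=> p2
  p2 = b.(rec X. b.b.b.X) | =b=> p0
Q's transition system — 3 states:
  q0 = rec X. b.(b.b.X + 0) | =b=> q1
  q1 = b.b.(rec X. b.(b.b.X + 0)) + 0 | =b=> q2
  q2 = b.(rec X. b.(b.b.X + 0)) | =b=> q0
Coarsest stable partition (strong bisimilarity classes):
  B0 = {p0, p1, p2, q0, q1, q2}
p0 ∈ B0, q0 ∈ B0 → same block

bisimilar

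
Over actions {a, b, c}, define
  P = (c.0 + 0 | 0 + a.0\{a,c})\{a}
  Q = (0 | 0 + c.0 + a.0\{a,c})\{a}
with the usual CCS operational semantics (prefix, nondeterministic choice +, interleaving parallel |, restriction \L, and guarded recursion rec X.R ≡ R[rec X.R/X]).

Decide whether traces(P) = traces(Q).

YES

P's transition system — 2 states:
  m0 = (c.0 + 0 | 0 + a.0\{a,c})\{a} ⊢ ··c··> m1
  m1 = 0\{a} ⊢ (no moves)
Q's transition system — 2 states:
  n0 = (0 | 0 + c.0 + a.0\{a,c})\{a} ⊢ ··c··> n1
  n1 = 0\{a} ⊢ (no moves)
Partition-refinement fixed point:
  B0 = {m0, n0}
  B1 = {m1, n1}
m0 ∈ B0, n0 ∈ B0 → same block
Bisimilar ⇒ trace-equivalent.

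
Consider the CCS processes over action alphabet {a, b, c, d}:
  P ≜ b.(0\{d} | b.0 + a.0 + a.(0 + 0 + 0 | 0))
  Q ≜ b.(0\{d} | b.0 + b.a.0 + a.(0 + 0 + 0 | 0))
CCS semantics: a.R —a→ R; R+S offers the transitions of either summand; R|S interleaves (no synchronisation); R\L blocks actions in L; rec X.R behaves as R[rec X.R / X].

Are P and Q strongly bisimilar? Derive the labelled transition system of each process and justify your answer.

LTS(P): 5 reachable states
  p0 = b.(0\{d} | b.0 + a.0 + a.(0 + 0 + 0 | 0)) ⊢ —b→ p1
  p1 = 0\{d} | b.0 + a.0 + a.(0 + 0 + 0 | 0) ⊢ —a→ p2, —a→ p3, —b→ p4
  p2 = 0 ⊢ ·
  p3 = 0 + 0 + 0 | 0 ⊢ ·
  p4 = 0\{d} | 0 ⊢ ·
LTS(Q): 6 reachable states
  q0 = b.(0\{d} | b.0 + b.a.0 + a.(0 + 0 + 0 | 0)) ⊢ —b→ q1
  q1 = 0\{d} | b.0 + b.a.0 + a.(0 + 0 + 0 | 0) ⊢ —a→ q2, —b→ q3, —b→ q4
  q2 = 0 + 0 + 0 | 0 ⊢ ·
  q3 = 0\{d} | 0 ⊢ ·
  q4 = a.0 ⊢ —a→ q5
  q5 = 0 ⊢ ·
Coarsest stable partition (strong bisimilarity classes):
  B0 = {p0}
  B1 = {p1}
  B2 = {p2, p3, p4, q2, q3, q5}
  B3 = {q0}
  B4 = {q1}
  B5 = {q4}
p0 ∈ B0, q0 ∈ B3 → different blocks

not bisimilar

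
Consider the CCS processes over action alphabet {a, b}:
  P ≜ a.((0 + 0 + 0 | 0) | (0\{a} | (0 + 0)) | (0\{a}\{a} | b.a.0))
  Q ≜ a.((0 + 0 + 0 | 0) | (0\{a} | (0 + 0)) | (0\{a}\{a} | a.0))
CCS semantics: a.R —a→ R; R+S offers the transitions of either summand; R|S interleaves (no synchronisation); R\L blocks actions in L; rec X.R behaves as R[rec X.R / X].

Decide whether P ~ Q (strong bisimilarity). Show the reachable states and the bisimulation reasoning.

NO

P's transition system — 4 states:
  s0 = a.((0 + 0 + 0 | 0) | (0\{a} | (0 + 0)) | (0\{a}\{a} | b.a.0)) | —a→ s1
  s1 = (0 + 0 + 0 | 0) | (0\{a} | (0 + 0)) | (0\{a}\{a} | b.a.0) | —b→ s2
  s2 = (0 + 0 + 0 | 0) | (0\{a} | (0 + 0)) | (0\{a}\{a} | a.0) | —a→ s3
  s3 = (0 + 0 + 0 | 0) | (0\{a} | (0 + 0)) | (0\{a}\{a} | 0) | (no moves)
Q's transition system — 3 states:
  t0 = a.((0 + 0 + 0 | 0) | (0\{a} | (0 + 0)) | (0\{a}\{a} | a.0)) | —a→ t1
  t1 = (0 + 0 + 0 | 0) | (0\{a} | (0 + 0)) | (0\{a}\{a} | a.0) | —a→ t2
  t2 = (0 + 0 + 0 | 0) | (0\{a} | (0 + 0)) | (0\{a}\{a} | 0) | (no moves)
Bisimilarity quotient blocks:
  B0 = {s0}
  B1 = {s1}
  B2 = {s2, t1}
  B3 = {s3, t2}
  B4 = {t0}
s0 ∈ B0, t0 ∈ B4 → different blocks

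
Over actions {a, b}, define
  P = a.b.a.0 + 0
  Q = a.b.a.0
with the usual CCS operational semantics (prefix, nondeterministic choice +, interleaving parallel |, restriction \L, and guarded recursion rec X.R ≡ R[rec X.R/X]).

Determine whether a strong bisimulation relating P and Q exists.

LTS(P): 4 reachable states
  m0 = a.b.a.0 + 0 | —a→ m1
  m1 = b.a.0 | —b→ m2
  m2 = a.0 | —a→ m3
  m3 = 0 | ∅
LTS(Q): 4 reachable states
  n0 = a.b.a.0 | —a→ n1
  n1 = b.a.0 | —b→ n2
  n2 = a.0 | —a→ n3
  n3 = 0 | ∅
Partition-refinement fixed point:
  B0 = {m0, n0}
  B1 = {m1, n1}
  B2 = {m2, n2}
  B3 = {m3, n3}
m0 ∈ B0, n0 ∈ B0 → same block

YES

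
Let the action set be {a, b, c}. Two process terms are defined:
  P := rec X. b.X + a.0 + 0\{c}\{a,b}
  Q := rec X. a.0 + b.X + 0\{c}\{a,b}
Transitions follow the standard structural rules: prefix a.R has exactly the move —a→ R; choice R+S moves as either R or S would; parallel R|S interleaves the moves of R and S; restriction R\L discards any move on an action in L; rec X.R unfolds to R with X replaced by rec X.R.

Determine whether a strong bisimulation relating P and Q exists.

LTS(P): 2 reachable states
  m0 = rec X. b.X + a.0 + 0\{c}\{a,b} → --a--▸ m1, --b--▸ m0
  m1 = 0 → stopped
LTS(Q): 2 reachable states
  n0 = rec X. a.0 + b.X + 0\{c}\{a,b} → --a--▸ n1, --b--▸ n0
  n1 = 0 → stopped
Partition-refinement fixed point:
  B0 = {m0, n0}
  B1 = {m1, n1}
m0 ∈ B0, n0 ∈ B0 → same block

bisimilar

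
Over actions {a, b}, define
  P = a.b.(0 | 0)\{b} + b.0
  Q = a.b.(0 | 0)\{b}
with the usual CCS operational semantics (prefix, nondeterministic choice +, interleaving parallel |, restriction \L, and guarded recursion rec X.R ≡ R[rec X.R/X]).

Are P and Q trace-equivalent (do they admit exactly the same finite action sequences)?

NO — witness ⟨b⟩

Reachable graph of P (4 states):
  u0 = a.b.(0 | 0)\{b} + b.0 ⊢ -a-> u1, -b-> u2
  u1 = b.(0 | 0)\{b} ⊢ -b-> u3
  u2 = 0 ⊢ stopped
  u3 = (0 | 0)\{b} ⊢ stopped
Reachable graph of Q (3 states):
  v0 = a.b.(0 | 0)\{b} ⊢ -a-> v1
  v1 = b.(0 | 0)\{b} ⊢ -b-> v2
  v2 = (0 | 0)\{b} ⊢ stopped
Trace ⟨b⟩ through P, begin at {u0}:
  step 1 (b): {u2}
  P completes σ.
Trace ⟨b⟩ through Q, begin at {v0}:
  step 1 (b): ∅ (Q stuck)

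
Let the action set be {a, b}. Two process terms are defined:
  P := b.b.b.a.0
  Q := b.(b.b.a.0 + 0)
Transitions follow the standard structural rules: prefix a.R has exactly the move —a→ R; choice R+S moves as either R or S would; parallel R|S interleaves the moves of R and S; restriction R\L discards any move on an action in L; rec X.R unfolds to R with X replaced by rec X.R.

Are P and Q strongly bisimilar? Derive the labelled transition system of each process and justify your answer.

P ~ Q

P's transition system — 5 states:
  p0 = b.b.b.a.0 :: =b=> p1
  p1 = b.b.a.0 :: =b=> p2
  p2 = b.a.0 :: =b=> p3
  p3 = a.0 :: =a=> p4
  p4 = 0 :: ·
Q's transition system — 5 states:
  q0 = b.(b.b.a.0 + 0) :: =b=> q1
  q1 = b.b.a.0 + 0 :: =b=> q2
  q2 = b.a.0 :: =b=> q3
  q3 = a.0 :: =a=> q4
  q4 = 0 :: ·
Bisimilarity quotient blocks:
  B0 = {p0, q0}
  B1 = {p1, q1}
  B2 = {p2, q2}
  B3 = {p3, q3}
  B4 = {p4, q4}
p0 ∈ B0, q0 ∈ B0 → same block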